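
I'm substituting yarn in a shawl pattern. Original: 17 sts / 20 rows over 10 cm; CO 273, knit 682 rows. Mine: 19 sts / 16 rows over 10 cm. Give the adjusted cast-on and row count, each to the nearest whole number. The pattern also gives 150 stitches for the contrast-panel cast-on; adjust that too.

Cast on 305 stitches; work 546 rows; contrast-panel cast-on 168 stitches.

Stitches: 273 × 19/17 = 305.12 → 305.
Rows: 682 × 16/20 = 545.60 → 546.
contrast-panel cast-on: 150 × 19/17 = 167.65 → 168.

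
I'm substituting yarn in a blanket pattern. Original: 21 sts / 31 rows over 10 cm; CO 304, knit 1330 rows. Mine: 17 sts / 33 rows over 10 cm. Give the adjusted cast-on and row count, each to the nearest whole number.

Cast on 246 stitches; work 1416 rows.

Stitches: 304 × 17/21 = 246.10 → 246.
Rows: 1330 × 33/31 = 1415.81 → 1416.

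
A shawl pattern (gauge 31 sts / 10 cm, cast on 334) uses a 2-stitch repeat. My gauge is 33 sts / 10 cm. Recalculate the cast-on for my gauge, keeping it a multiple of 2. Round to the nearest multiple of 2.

334 × 33 / 31 = 355.55.
Nearest multiple of 2: 356.

Cast on 356 stitches.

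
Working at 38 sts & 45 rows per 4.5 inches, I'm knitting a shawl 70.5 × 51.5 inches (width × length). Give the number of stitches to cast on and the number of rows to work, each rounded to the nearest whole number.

Stitch gauge = 38/4.5 = 8.444 sts/in; 70.5 × 8.444 = 595.33 → 595 sts.
Row gauge = 45/4.5 = 10 rows/in; 51.5 × 10 = 515.00 → 515 rows.

Cast on 595 stitches and work 515 rows.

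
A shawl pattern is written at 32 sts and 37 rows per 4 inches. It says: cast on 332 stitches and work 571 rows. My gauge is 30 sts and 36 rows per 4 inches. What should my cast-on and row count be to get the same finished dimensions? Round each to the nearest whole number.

Stitches: 332 × 30/32 = 311.25 → 311.
Rows: 571 × 36/37 = 555.57 → 556.

Cast on 311 stitches; work 556 rows.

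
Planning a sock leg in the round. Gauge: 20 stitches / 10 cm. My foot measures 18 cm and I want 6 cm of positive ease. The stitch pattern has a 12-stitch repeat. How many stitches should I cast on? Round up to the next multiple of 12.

48 stitches.

Finished = 18 + 6 = 24 cm.
20 / 10 = 2 sts/cm.
24 × 2 = 48.00 sts.
Next multiple of 12: 48.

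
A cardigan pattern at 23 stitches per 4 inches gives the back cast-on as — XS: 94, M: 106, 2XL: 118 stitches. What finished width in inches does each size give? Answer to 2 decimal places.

23/4 = 5.75 sts per in.
XS: 94 / 5.75 = 16.348 → 16.35 in.
M: 106 / 5.75 = 18.435 → 18.43 in.
2XL: 118 / 5.75 = 20.522 → 20.52 in.

XS 16.35 inches; M 18.43 inches; 2XL 20.52 inches.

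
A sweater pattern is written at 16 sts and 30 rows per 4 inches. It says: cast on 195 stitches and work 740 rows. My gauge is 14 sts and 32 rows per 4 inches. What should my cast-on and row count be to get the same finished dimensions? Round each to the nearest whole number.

Cast on 171 stitches; work 789 rows.

Stitches: 195 × 14/16 = 170.62 → 171.
Rows: 740 × 32/30 = 789.33 → 789.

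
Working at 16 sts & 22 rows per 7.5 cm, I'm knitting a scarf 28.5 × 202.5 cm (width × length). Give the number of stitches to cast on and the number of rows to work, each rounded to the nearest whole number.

Stitch gauge = 16/7.5 = 2.133 sts/cm; 28.5 × 2.133 = 60.80 → 61 sts.
Row gauge = 22/7.5 = 2.933 rows/cm; 202.5 × 2.933 = 594.00 → 594 rows.

Cast on 61 stitches and work 594 rows.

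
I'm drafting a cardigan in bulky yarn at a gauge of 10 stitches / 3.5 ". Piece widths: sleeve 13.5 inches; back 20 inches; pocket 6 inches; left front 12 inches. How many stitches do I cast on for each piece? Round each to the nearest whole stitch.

Rate = 10/3.5 = 2.857 sts per in.
sleeve: 13.5 × 2.857 = 38.57 → 39.
back: 20 × 2.857 = 57.14 → 57.
pocket: 6 × 2.857 = 17.14 → 17.
left front: 12 × 2.857 = 34.29 → 34.

sleeve 39; back 57; pocket 17; left front 34.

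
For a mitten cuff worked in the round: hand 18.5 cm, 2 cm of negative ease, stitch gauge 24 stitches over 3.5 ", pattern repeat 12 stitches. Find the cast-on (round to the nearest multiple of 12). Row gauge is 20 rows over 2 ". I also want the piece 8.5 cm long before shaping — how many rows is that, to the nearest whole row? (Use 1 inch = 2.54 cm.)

Finished = 18.5 − 2 = 16.5 cm.
16.5 cm × 1/2.54 = 6.50 inches.
24/3.5 = 6.857 sts per in; 6.50 × 6.857 = 44.54 sts.
Nearest multiple of 12 → 48.
8.5 cm = 3.35 inches; × 10 = 33.46 → 33 rows.

Cast on 48 stitches; work 33 rows.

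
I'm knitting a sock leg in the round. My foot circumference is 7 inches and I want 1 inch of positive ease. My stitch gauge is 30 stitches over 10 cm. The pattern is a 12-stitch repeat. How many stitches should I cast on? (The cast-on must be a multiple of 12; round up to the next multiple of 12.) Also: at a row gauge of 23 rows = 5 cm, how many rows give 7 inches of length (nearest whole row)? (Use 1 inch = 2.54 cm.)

Finished = 7 + 1 = 8 inches.
8 inches × 2.54 = 20.32 cm.
30/10 = 3 sts per cm; 20.32 × 3 = 60.96 sts.
Next multiple of 12 → 72.
7 inches = 17.78 cm; × 4.6 = 81.79 → 82 rows.

Cast on 72 stitches; work 82 rows.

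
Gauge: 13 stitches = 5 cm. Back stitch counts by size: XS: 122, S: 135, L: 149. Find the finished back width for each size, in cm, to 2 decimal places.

XS 46.92 cm; S 51.92 cm; L 57.31 cm.

13/5 = 2.6 sts per cm.
XS: 122 / 2.6 = 46.923 → 46.92 cm.
S: 135 / 2.6 = 51.923 → 51.92 cm.
L: 149 / 2.6 = 57.308 → 57.31 cm.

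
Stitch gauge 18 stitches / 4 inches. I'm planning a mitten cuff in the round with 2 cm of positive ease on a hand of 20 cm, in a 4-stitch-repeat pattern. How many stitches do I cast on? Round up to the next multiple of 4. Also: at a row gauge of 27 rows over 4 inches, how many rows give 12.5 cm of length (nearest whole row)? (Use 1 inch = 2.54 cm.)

Finished = 20 + 2 = 22 cm.
22 cm × 1/2.54 = 8.66 inches.
18/4 = 4.5 sts per in; 8.66 × 4.5 = 38.98 sts.
Next multiple of 4 → 40.
12.5 cm = 4.92 inches; × 6.75 = 33.22 → 33 rows.

Cast on 40 stitches; work 33 rows.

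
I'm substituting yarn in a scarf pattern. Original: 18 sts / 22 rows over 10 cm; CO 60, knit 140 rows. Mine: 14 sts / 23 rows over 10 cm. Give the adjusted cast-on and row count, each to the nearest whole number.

Stitches: 60 × 14/18 = 46.67 → 47.
Rows: 140 × 23/22 = 146.36 → 146.

Cast on 47 stitches; work 146 rows.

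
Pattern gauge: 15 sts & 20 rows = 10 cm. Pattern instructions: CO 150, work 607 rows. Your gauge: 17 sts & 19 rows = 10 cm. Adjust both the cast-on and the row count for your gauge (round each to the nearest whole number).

Cast on 170 stitches; work 577 rows.

Stitches: 150 × 17/15 = 170.00 → 170.
Rows: 607 × 19/20 = 576.65 → 577.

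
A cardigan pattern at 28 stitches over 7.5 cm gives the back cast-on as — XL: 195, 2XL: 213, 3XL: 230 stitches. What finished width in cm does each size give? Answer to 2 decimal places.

28/7.5 = 3.733 sts per cm.
XL: 195 / 3.733 = 52.232 → 52.23 cm.
2XL: 213 / 3.733 = 57.054 → 57.05 cm.
3XL: 230 / 3.733 = 61.607 → 61.61 cm.

XL 52.23 cm; 2XL 57.05 cm; 3XL 61.61 cm.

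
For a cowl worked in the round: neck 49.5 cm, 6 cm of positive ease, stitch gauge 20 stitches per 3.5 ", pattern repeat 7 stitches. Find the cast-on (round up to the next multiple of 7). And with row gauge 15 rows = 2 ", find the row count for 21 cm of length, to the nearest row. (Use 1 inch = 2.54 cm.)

Cast on 126 stitches; work 62 rows.

Finished = 49.5 + 6 = 55.5 cm.
55.5 cm × 1/2.54 = 21.85 inches.
20/3.5 = 5.714 sts per in; 21.85 × 5.714 = 124.86 sts.
Next multiple of 7 → 126.
21 cm = 8.27 inches; × 7.5 = 62.01 → 62 rows.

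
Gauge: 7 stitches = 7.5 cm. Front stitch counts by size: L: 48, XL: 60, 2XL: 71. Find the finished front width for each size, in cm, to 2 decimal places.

L 51.43 cm; XL 64.29 cm; 2XL 76.07 cm.

7/7.5 = 0.933 sts per cm.
L: 48 / 0.933 = 51.429 → 51.43 cm.
XL: 60 / 0.933 = 64.286 → 64.29 cm.
2XL: 71 / 0.933 = 76.071 → 76.07 cm.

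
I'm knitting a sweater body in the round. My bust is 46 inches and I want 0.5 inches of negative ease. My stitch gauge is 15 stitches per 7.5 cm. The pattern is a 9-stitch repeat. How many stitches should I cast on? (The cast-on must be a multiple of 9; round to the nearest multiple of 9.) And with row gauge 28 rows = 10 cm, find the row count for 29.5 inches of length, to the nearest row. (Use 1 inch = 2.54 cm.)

Finished = 46 − 0.5 = 45.5 inches.
45.5 inches × 2.54 = 115.57 cm.
15/7.5 = 2 sts per cm; 115.57 × 2 = 231.14 sts.
Nearest multiple of 9 → 234.
29.5 inches = 74.93 cm; × 2.8 = 209.80 → 210 rows.

Cast on 234 stitches; work 210 rows.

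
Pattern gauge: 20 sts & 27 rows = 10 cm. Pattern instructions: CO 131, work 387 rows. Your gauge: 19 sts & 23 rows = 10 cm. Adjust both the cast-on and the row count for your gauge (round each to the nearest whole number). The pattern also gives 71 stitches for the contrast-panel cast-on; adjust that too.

Stitches: 131 × 19/20 = 124.45 → 124.
Rows: 387 × 23/27 = 329.67 → 330.
contrast-panel cast-on: 71 × 19/20 = 67.45 → 67.

Cast on 124 stitches; work 330 rows; contrast-panel cast-on 67 stitches.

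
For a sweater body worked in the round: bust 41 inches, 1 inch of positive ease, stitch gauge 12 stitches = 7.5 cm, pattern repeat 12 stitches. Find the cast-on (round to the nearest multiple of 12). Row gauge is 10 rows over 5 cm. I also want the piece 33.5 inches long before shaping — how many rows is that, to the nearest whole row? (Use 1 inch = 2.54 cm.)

Cast on 168 stitches; work 170 rows.

Finished = 41 + 1 = 42 inches.
42 inches × 2.54 = 106.68 cm.
12/7.5 = 1.6 sts per cm; 106.68 × 1.6 = 170.69 sts.
Nearest multiple of 12 → 168.
33.5 inches = 85.09 cm; × 2 = 170.18 → 170 rows.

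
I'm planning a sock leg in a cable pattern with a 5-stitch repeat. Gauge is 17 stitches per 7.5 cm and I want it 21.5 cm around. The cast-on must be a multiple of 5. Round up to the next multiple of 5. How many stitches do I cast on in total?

Cast on 50 stitches.

17 / 7.5 = 2.267 sts per cm.
21.5 × 2.267 = 48.73 sts.
Next multiple of 5: 50.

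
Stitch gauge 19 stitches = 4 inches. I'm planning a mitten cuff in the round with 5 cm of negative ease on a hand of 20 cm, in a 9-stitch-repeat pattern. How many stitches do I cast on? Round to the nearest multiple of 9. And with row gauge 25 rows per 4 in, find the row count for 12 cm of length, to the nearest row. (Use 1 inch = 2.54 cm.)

Finished = 20 − 5 = 15 cm.
15 cm × 1/2.54 = 5.91 inches.
19/4 = 4.75 sts per in; 5.91 × 4.75 = 28.05 sts.
Nearest multiple of 9 → 27.
12 cm = 4.72 inches; × 6.25 = 29.53 → 30 rows.

Cast on 27 stitches; work 30 rows.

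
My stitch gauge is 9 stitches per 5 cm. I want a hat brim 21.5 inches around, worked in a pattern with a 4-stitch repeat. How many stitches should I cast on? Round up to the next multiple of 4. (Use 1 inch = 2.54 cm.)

100 stitches.

21.5 in = 21.5 × 2.54 = 54.61 cm.
9 / 5 = 1.8 sts/cm.
54.61 × 1.8 = 98.30 sts.
→ 100.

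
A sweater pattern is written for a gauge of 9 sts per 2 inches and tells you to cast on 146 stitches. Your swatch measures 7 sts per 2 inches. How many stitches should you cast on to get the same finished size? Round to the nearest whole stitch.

Scale factor = 7 / 9 = 0.778.
146 × 7 / 9 = 113.56 sts.
→ 114 sts.

Cast on 114 stitches.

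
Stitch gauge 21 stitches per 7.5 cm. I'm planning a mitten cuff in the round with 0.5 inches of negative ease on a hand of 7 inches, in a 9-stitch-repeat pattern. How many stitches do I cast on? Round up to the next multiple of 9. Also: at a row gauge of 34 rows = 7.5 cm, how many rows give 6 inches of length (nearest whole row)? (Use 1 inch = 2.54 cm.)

Cast on 54 stitches; work 69 rows.

Finished = 7 − 0.5 = 6.5 inches.
6.5 inches × 2.54 = 16.51 cm.
21/7.5 = 2.8 sts per cm; 16.51 × 2.8 = 46.23 sts.
Next multiple of 9 → 54.
6 inches = 15.24 cm; × 4.533 = 69.09 → 69 rows.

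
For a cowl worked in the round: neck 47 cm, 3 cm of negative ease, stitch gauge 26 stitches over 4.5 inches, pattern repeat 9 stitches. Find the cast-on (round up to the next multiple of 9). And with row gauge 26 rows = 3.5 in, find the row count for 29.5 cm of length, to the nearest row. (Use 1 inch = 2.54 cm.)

Cast on 108 stitches; work 86 rows.

Finished = 47 − 3 = 44 cm.
44 cm × 1/2.54 = 17.32 inches.
26/4.5 = 5.778 sts per in; 17.32 × 5.778 = 100.09 sts.
Next multiple of 9 → 108.
29.5 cm = 11.61 inches; × 7.429 = 86.28 → 86 rows.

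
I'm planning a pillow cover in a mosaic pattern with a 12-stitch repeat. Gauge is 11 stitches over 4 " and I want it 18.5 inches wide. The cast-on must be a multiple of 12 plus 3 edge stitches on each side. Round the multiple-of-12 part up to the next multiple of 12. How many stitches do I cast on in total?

Cast on 54 stitches.

11 / 4 = 2.75 sts per inch.
18.5 × 2.75 = 50.88 sts.
Less 6 edge sts → 44.88 for the repeat.
Next multiple of 12: 48.
Add back 6 edge sts → 54.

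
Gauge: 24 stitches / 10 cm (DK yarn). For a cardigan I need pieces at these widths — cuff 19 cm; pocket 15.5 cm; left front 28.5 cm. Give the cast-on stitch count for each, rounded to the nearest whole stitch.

Rate = 24/10 = 2.4 sts per cm.
cuff: 19 × 2.4 = 45.60 → 46.
pocket: 15.5 × 2.4 = 37.20 → 37.
left front: 28.5 × 2.4 = 68.40 → 68.

cuff 46; pocket 37; left front 68.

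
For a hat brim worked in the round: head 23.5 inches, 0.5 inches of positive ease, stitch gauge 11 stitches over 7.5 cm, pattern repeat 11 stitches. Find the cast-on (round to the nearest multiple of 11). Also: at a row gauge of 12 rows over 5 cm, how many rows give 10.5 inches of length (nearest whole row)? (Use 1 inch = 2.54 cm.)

Finished = 23.5 + 0.5 = 24 inches.
24 inches × 2.54 = 60.96 cm.
11/7.5 = 1.467 sts per cm; 60.96 × 1.467 = 89.41 sts.
Nearest multiple of 11 → 88.
10.5 inches = 26.67 cm; × 2.4 = 64.01 → 64 rows.

Cast on 88 stitches; work 64 rows.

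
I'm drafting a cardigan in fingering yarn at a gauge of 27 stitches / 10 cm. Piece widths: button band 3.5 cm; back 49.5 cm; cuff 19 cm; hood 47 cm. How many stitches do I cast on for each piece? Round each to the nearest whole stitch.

Rate = 27/10 = 2.7 sts per cm.
button band: 3.5 × 2.7 = 9.45 → 9.
back: 49.5 × 2.7 = 133.65 → 134.
cuff: 19 × 2.7 = 51.30 → 51.
hood: 47 × 2.7 = 126.90 → 127.

button band 9; back 134; cuff 51; hood 127.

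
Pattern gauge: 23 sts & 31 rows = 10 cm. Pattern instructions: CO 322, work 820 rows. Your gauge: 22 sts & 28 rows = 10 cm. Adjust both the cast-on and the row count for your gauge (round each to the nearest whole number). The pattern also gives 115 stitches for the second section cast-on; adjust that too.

Stitches: 322 × 22/23 = 308.00 → 308.
Rows: 820 × 28/31 = 740.65 → 741.
second section cast-on: 115 × 22/23 = 110.00 → 110.

Cast on 308 stitches; work 741 rows; second section cast-on 110 stitches.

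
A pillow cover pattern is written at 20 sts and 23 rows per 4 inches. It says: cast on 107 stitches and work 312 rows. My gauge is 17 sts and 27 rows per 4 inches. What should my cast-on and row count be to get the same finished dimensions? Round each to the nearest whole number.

Cast on 91 stitches; work 366 rows.

Stitches: 107 × 17/20 = 90.95 → 91.
Rows: 312 × 27/23 = 366.26 → 366.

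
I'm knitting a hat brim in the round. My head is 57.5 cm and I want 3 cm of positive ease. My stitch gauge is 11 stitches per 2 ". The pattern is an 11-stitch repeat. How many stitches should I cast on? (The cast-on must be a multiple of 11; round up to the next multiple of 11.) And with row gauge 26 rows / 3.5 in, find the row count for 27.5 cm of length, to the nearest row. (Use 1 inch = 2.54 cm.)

Cast on 132 stitches; work 80 rows.

Finished = 57.5 + 3 = 60.5 cm.
60.5 cm × 1/2.54 = 23.82 inches.
11/2 = 5.5 sts per in; 23.82 × 5.5 = 131.00 sts.
Next multiple of 11 → 132.
27.5 cm = 10.83 inches; × 7.429 = 80.43 → 80 rows.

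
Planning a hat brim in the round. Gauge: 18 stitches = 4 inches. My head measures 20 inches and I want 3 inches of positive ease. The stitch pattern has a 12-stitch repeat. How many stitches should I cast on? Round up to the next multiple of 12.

Finished = 20 + 3 = 23 inches.
18 / 4 = 4.5 sts/in.
23 × 4.5 = 103.50 sts.
Next multiple of 12: 108.

108 stitches.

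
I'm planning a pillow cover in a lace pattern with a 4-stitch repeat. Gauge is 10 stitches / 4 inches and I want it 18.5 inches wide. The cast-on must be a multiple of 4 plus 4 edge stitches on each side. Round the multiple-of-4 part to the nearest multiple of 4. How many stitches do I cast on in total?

Cast on 48 stitches.

10 / 4 = 2.5 sts per inch.
18.5 × 2.5 = 46.25 sts.
Less 8 edge sts → 38.25 for the repeat.
Nearest multiple of 4: 40.
Add back 8 edge sts → 48.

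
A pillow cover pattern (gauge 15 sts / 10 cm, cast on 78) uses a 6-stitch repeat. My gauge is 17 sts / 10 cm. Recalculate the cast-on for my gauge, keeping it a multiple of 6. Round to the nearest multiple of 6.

78 × 17 / 15 = 88.40.
Nearest multiple of 6: 90.

90 stitches.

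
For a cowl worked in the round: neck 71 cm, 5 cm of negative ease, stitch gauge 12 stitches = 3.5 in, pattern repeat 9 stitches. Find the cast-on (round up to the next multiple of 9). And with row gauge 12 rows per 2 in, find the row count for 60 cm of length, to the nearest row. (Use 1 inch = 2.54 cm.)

Cast on 90 stitches; work 142 rows.

Finished = 71 − 5 = 66 cm.
66 cm × 1/2.54 = 25.98 inches.
12/3.5 = 3.429 sts per in; 25.98 × 3.429 = 89.09 sts.
Next multiple of 9 → 90.
60 cm = 23.62 inches; × 6 = 141.73 → 142 rows.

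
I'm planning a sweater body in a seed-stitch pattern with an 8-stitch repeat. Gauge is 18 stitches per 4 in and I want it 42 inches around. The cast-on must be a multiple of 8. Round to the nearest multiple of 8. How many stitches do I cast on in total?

18 / 4 = 4.5 sts per inch.
42 × 4.5 = 189.00 sts.
Nearest multiple of 8: 192.

192 stitches.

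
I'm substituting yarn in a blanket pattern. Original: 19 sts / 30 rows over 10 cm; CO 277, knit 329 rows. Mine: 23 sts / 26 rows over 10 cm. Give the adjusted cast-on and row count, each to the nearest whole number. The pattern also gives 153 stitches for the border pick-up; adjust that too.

Stitches: 277 × 23/19 = 335.32 → 335.
Rows: 329 × 26/30 = 285.13 → 285.
border pick-up: 153 × 23/19 = 185.21 → 185.

Cast on 335 stitches; work 285 rows; border pick-up 185 stitches.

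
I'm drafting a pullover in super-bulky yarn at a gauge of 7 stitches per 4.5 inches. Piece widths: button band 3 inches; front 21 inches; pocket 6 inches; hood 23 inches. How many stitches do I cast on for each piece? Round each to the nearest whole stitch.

button band 5; front 33; pocket 9; hood 36.

Rate = 7/4.5 = 1.556 sts per in.
button band: 3 × 1.556 = 4.67 → 5.
front: 21 × 1.556 = 32.67 → 33.
pocket: 6 × 1.556 = 9.33 → 9.
hood: 23 × 1.556 = 35.78 → 36.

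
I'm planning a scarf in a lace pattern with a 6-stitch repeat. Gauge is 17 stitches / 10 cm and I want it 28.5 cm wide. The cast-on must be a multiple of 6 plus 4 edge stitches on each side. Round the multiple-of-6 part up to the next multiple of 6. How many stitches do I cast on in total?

17 / 10 = 1.7 sts per cm.
28.5 × 1.7 = 48.45 sts.
Less 8 edge sts → 40.45 for the repeat.
Next multiple of 6: 42.
Add back 8 edge sts → 50.

CO 50 sts.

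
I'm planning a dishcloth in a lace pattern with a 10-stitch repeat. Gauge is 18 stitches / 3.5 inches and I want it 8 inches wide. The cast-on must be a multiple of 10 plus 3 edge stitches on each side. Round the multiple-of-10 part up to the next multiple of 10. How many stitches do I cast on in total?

18 / 3.5 = 5.143 sts per inch.
8 × 5.143 = 41.14 sts.
Less 6 edge sts → 35.14 for the repeat.
Next multiple of 10: 40.
Add back 6 edge sts → 46.

CO 46 sts.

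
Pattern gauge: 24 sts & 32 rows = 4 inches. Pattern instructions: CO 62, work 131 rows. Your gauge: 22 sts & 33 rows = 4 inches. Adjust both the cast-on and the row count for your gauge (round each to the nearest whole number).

Cast on 57 stitches; work 135 rows.

Stitches: 62 × 22/24 = 56.83 → 57.
Rows: 131 × 33/32 = 135.09 → 135.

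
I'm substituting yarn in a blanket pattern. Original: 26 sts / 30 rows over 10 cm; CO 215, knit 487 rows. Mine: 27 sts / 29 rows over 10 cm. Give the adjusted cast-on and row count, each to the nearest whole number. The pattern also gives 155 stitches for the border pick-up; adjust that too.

Cast on 223 stitches; work 471 rows; border pick-up 161 stitches.

Stitches: 215 × 27/26 = 223.27 → 223.
Rows: 487 × 29/30 = 470.77 → 471.
border pick-up: 155 × 27/26 = 160.96 → 161.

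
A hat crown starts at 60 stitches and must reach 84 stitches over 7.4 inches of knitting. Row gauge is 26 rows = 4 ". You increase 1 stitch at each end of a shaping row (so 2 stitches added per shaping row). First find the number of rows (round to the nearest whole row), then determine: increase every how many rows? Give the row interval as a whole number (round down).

Rows = 7.4 × 6.5 = 48.1 → 48 rows.
Stitches to add: 24 → 12 shaping rows (at 2 st each).
48 / 12 = 4.00 → every 4 rows.

Increase every 4th row.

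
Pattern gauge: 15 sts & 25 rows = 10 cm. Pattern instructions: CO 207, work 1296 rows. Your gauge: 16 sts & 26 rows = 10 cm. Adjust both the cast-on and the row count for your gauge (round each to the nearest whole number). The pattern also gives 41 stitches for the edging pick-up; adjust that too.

Stitches: 207 × 16/15 = 220.80 → 221.
Rows: 1296 × 26/25 = 1347.84 → 1348.
edging pick-up: 41 × 16/15 = 43.73 → 44.

Cast on 221 stitches; work 1348 rows; edging pick-up 44 stitches.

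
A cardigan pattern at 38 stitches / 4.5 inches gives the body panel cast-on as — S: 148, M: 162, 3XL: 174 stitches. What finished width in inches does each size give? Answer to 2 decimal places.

38/4.5 = 8.444 sts per in.
S: 148 / 8.444 = 17.526 → 17.53 in.
M: 162 / 8.444 = 19.184 → 19.18 in.
3XL: 174 / 8.444 = 20.605 → 20.61 in.

S 17.53 inches; M 19.18 inches; 3XL 20.61 inches.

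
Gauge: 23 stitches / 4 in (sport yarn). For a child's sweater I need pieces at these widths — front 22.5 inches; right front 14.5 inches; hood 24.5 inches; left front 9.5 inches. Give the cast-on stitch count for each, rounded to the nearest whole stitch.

Rate = 23/4 = 5.75 sts per in.
front: 22.5 × 5.75 = 129.38 → 129.
right front: 14.5 × 5.75 = 83.38 → 83.
hood: 24.5 × 5.75 = 140.88 → 141.
left front: 9.5 × 5.75 = 54.62 → 55.

front 129; right front 83; hood 141; left front 55.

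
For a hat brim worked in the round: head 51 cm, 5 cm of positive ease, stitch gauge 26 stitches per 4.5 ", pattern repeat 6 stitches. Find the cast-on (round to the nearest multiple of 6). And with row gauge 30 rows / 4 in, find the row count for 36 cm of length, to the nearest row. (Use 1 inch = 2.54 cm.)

Finished = 51 + 5 = 56 cm.
56 cm × 1/2.54 = 22.05 inches.
26/4.5 = 5.778 sts per in; 22.05 × 5.778 = 127.38 sts.
Nearest multiple of 6 → 126.
36 cm = 14.17 inches; × 7.5 = 106.30 → 106 rows.

Cast on 126 stitches; work 106 rows.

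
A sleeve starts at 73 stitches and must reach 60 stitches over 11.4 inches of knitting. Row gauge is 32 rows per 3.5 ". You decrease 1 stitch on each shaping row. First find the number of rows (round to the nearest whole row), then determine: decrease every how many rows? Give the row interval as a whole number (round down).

Decrease every 8th row.

Rows = 11.4 × 9.143 = 104.2 → 104 rows.
Stitches to remove: 13 → 13 shaping rows (at 1 st each).
104 / 13 = 8.00 → every 8 rows.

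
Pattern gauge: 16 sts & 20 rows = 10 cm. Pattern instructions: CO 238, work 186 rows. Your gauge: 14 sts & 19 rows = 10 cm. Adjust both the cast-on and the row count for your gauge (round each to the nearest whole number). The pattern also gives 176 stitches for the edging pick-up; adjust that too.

Cast on 208 stitches; work 177 rows; edging pick-up 154 stitches.

Stitches: 238 × 14/16 = 208.25 → 208.
Rows: 186 × 19/20 = 176.70 → 177.
edging pick-up: 176 × 14/16 = 154.00 → 154.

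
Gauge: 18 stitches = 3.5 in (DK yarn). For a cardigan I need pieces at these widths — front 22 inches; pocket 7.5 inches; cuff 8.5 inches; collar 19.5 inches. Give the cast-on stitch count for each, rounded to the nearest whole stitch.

Rate = 18/3.5 = 5.143 sts per in.
front: 22 × 5.143 = 113.14 → 113.
pocket: 7.5 × 5.143 = 38.57 → 39.
cuff: 8.5 × 5.143 = 43.71 → 44.
collar: 19.5 × 5.143 = 100.29 → 100.

front 113; pocket 39; cuff 44; collar 100.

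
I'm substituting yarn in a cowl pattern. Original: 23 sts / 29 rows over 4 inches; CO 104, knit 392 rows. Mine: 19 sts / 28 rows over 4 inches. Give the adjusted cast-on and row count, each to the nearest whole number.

Cast on 86 stitches; work 378 rows.

Stitches: 104 × 19/23 = 85.91 → 86.
Rows: 392 × 28/29 = 378.48 → 378.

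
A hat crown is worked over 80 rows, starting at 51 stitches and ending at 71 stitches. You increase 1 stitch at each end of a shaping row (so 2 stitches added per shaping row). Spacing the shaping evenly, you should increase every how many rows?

Stitches to add: |71 − 51| = 20.
Shaping rows needed: 20 / 2 = 10.
80 rows / 10 = every 8 rows.

Increase every 8th row.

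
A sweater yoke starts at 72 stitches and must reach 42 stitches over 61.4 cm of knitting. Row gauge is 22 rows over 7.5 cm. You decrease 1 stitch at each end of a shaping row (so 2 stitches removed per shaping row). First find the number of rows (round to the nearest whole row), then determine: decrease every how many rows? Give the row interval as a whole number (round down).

Rows = 61.4 × 2.933 = 180.1 → 180 rows.
Stitches to remove: 30 → 15 shaping rows (at 2 st each).
180 / 15 = 12.00 → every 12 rows.

Decrease every 12th row.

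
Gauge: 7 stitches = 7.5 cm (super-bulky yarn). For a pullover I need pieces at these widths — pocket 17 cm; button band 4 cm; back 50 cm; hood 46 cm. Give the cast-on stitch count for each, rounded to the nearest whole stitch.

Rate = 7/7.5 = 0.933 sts per cm.
pocket: 17 × 0.933 = 15.87 → 16.
button band: 4 × 0.933 = 3.73 → 4.
back: 50 × 0.933 = 46.67 → 47.
hood: 46 × 0.933 = 42.93 → 43.

pocket 16; button band 4; back 47; hood 43.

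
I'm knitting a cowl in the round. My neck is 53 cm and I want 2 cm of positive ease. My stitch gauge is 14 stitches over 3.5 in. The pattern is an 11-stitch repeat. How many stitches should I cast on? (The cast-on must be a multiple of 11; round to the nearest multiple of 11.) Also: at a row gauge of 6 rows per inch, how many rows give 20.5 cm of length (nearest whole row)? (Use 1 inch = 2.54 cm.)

Cast on 88 stitches; work 48 rows.

Finished = 53 + 2 = 55 cm.
55 cm × 1/2.54 = 21.65 inches.
14/3.5 = 4 sts per in; 21.65 × 4 = 86.61 sts.
Nearest multiple of 11 → 88.
20.5 cm = 8.07 inches; × 6 = 48.43 → 48 rows.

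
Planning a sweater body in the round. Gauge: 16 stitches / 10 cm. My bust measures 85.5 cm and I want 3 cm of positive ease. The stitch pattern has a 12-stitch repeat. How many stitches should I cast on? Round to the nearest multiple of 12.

Cast on 144 stitches.

Finished = 85.5 + 3 = 88.5 cm.
16 / 10 = 1.6 sts/cm.
88.5 × 1.6 = 141.60 sts.
Nearest multiple of 12: 144.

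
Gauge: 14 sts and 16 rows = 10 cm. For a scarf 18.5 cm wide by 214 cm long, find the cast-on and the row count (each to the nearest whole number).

Cast on 26 stitches and work 342 rows.

Stitch gauge = 14/10 = 1.4 sts/cm; 18.5 × 1.4 = 25.90 → 26 sts.
Row gauge = 16/10 = 1.6 rows/cm; 214 × 1.6 = 342.40 → 342 rows.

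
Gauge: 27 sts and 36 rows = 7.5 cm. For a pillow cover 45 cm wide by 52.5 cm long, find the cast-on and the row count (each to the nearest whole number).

Stitch gauge = 27/7.5 = 3.6 sts/cm; 45 × 3.6 = 162.00 → 162 sts.
Row gauge = 36/7.5 = 4.8 rows/cm; 52.5 × 4.8 = 252.00 → 252 rows.

Cast on 162 stitches and work 252 rows.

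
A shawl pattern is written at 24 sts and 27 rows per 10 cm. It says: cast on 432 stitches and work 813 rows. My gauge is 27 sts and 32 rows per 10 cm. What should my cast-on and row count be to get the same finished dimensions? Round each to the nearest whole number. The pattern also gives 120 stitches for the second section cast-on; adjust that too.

Stitches: 432 × 27/24 = 486.00 → 486.
Rows: 813 × 32/27 = 963.56 → 964.
second section cast-on: 120 × 27/24 = 135.00 → 135.

Cast on 486 stitches; work 964 rows; second section cast-on 135 stitches.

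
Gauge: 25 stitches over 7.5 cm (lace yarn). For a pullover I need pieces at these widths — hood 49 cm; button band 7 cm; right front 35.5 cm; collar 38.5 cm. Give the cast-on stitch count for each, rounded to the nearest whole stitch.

Rate = 25/7.5 = 3.333 sts per cm.
hood: 49 × 3.333 = 163.33 → 163.
button band: 7 × 3.333 = 23.33 → 23.
right front: 35.5 × 3.333 = 118.33 → 118.
collar: 38.5 × 3.333 = 128.33 → 128.

hood 163; button band 23; right front 118; collar 128.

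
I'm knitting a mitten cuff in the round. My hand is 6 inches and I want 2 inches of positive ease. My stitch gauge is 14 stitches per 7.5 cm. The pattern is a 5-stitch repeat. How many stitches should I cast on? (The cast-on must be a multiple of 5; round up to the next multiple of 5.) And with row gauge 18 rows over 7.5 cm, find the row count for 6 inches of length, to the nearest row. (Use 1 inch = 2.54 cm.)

Cast on 40 stitches; work 37 rows.

Finished = 6 + 2 = 8 inches.
8 inches × 2.54 = 20.32 cm.
14/7.5 = 1.867 sts per cm; 20.32 × 1.867 = 37.93 sts.
Next multiple of 5 → 40.
6 inches = 15.24 cm; × 2.4 = 36.58 → 37 rows.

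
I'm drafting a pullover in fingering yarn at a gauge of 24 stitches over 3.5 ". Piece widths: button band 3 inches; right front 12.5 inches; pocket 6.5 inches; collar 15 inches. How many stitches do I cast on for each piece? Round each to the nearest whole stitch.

button band 21; right front 86; pocket 45; collar 103.

Rate = 24/3.5 = 6.857 sts per in.
button band: 3 × 6.857 = 20.57 → 21.
right front: 12.5 × 6.857 = 85.71 → 86.
pocket: 6.5 × 6.857 = 44.57 → 45.
collar: 15 × 6.857 = 102.86 → 103.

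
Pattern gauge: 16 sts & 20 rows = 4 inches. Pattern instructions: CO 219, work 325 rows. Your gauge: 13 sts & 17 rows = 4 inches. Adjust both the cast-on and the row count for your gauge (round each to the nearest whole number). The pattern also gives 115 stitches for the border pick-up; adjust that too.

Cast on 178 stitches; work 276 rows; border pick-up 93 stitches.

Stitches: 219 × 13/16 = 177.94 → 178.
Rows: 325 × 17/20 = 276.25 → 276.
border pick-up: 115 × 13/16 = 93.44 → 93.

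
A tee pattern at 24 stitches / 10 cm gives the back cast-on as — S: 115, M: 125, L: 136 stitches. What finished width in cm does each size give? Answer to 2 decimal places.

S 47.92 cm; M 52.08 cm; L 56.67 cm.

24/10 = 2.4 sts per cm.
S: 115 / 2.4 = 47.917 → 47.92 cm.
M: 125 / 2.4 = 52.083 → 52.08 cm.
L: 136 / 2.4 = 56.667 → 56.67 cm.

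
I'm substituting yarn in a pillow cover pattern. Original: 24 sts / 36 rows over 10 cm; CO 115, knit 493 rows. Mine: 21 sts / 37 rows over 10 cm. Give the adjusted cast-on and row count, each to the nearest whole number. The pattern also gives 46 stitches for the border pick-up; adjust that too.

Stitches: 115 × 21/24 = 100.62 → 101.
Rows: 493 × 37/36 = 506.69 → 507.
border pick-up: 46 × 21/24 = 40.25 → 40.

Cast on 101 stitches; work 507 rows; border pick-up 40 stitches.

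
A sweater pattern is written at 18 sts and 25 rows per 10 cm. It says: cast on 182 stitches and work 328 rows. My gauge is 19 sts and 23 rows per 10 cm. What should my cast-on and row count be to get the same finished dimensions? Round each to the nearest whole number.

Stitches: 182 × 19/18 = 192.11 → 192.
Rows: 328 × 23/25 = 301.76 → 302.

Cast on 192 stitches; work 302 rows.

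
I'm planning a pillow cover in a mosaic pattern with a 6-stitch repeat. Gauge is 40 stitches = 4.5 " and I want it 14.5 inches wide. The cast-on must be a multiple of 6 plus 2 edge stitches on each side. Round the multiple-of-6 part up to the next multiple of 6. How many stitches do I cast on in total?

CO 130 sts.

40 / 4.5 = 8.889 sts per inch.
14.5 × 8.889 = 128.89 sts.
Less 4 edge sts → 124.89 for the repeat.
Next multiple of 6: 126.
Add back 4 edge sts → 130.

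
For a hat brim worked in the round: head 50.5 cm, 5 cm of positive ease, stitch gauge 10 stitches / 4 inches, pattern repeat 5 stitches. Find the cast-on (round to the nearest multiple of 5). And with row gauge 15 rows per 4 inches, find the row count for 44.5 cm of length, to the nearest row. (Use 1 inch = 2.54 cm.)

Cast on 55 stitches; work 66 rows.

Finished = 50.5 + 5 = 55.5 cm.
55.5 cm × 1/2.54 = 21.85 inches.
10/4 = 2.5 sts per in; 21.85 × 2.5 = 54.63 sts.
Nearest multiple of 5 → 55.
44.5 cm = 17.52 inches; × 3.75 = 65.70 → 66 rows.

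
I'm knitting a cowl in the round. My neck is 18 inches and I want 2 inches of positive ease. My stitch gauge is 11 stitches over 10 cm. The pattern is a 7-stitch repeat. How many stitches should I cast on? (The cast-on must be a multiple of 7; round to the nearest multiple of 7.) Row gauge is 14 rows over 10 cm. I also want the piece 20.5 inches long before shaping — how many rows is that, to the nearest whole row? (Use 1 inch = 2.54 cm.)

Finished = 18 + 2 = 20 inches.
20 inches × 2.54 = 50.80 cm.
11/10 = 1.1 sts per cm; 50.80 × 1.1 = 55.88 sts.
Nearest multiple of 7 → 56.
20.5 inches = 52.07 cm; × 1.4 = 72.90 → 73 rows.

Cast on 56 stitches; work 73 rows.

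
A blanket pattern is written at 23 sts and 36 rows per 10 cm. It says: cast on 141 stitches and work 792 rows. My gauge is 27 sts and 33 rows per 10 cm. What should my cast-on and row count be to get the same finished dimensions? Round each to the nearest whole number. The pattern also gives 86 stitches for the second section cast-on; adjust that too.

Cast on 166 stitches; work 726 rows; second section cast-on 101 stitches.

Stitches: 141 × 27/23 = 165.52 → 166.
Rows: 792 × 33/36 = 726.00 → 726.
second section cast-on: 86 × 27/23 = 100.96 → 101.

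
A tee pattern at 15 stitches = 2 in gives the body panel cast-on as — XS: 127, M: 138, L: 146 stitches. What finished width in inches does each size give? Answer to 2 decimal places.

15/2 = 7.5 sts per in.
XS: 127 / 7.5 = 16.933 → 16.93 in.
M: 138 / 7.5 = 18.400 → 18.40 in.
L: 146 / 7.5 = 19.467 → 19.47 in.

XS 16.93 inches; M 18.40 inches; L 19.47 inches.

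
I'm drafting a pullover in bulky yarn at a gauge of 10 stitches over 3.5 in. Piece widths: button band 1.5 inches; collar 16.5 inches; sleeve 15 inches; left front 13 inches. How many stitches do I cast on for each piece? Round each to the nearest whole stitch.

button band 4; collar 47; sleeve 43; left front 37.

Rate = 10/3.5 = 2.857 sts per in.
button band: 1.5 × 2.857 = 4.29 → 4.
collar: 16.5 × 2.857 = 47.14 → 47.
sleeve: 15 × 2.857 = 42.86 → 43.
left front: 13 × 2.857 = 37.14 → 37.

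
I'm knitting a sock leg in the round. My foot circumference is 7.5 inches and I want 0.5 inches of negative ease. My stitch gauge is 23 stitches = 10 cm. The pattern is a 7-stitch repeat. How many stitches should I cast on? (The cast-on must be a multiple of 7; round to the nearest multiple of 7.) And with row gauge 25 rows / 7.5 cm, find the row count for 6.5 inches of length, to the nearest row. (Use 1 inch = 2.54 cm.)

Cast on 42 stitches; work 55 rows.

Finished = 7.5 − 0.5 = 7 inches.
7 inches × 2.54 = 17.78 cm.
23/10 = 2.3 sts per cm; 17.78 × 2.3 = 40.89 sts.
Nearest multiple of 7 → 42.
6.5 inches = 16.51 cm; × 3.333 = 55.03 → 55 rows.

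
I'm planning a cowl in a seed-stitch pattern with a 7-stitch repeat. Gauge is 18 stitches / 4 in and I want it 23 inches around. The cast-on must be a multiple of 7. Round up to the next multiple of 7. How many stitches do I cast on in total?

18 / 4 = 4.5 sts per inch.
23 × 4.5 = 103.50 sts.
Next multiple of 7: 105.

Cast on 105 stitches.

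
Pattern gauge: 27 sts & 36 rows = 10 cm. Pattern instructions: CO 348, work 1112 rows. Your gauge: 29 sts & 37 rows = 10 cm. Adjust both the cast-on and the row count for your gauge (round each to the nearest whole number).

Stitches: 348 × 29/27 = 373.78 → 374.
Rows: 1112 × 37/36 = 1142.89 → 1143.

Cast on 374 stitches; work 1143 rows.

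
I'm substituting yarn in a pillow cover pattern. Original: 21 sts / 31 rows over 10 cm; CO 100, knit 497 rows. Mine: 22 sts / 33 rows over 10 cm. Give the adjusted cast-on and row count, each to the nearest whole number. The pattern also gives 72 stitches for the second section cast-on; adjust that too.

Cast on 105 stitches; work 529 rows; second section cast-on 75 stitches.

Stitches: 100 × 22/21 = 104.76 → 105.
Rows: 497 × 33/31 = 529.06 → 529.
second section cast-on: 72 × 22/21 = 75.43 → 75.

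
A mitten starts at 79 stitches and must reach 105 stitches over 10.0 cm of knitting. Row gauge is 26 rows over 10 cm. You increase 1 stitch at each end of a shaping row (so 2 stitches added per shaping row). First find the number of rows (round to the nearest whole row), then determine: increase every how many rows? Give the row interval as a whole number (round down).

Increase every 2nd row.

Rows = 10.0 × 2.6 = 26.0 → 26 rows.
Stitches to add: 26 → 13 shaping rows (at 2 st each).
26 / 13 = 2.00 → every 2 rows.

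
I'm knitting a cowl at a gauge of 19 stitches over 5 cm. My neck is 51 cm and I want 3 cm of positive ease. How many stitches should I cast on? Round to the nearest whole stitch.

Finished = 51 + 3 = 54 cm.
19 / 5 = 3.8 sts per cm.
54.00 × 3.8 = 205.20 sts.
→ 205 sts.

CO 205 sts.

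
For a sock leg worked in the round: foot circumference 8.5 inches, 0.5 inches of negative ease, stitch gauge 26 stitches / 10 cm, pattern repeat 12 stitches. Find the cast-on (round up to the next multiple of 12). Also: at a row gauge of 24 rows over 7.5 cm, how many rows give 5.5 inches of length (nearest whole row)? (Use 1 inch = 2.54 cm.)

Finished = 8.5 − 0.5 = 8 inches.
8 inches × 2.54 = 20.32 cm.
26/10 = 2.6 sts per cm; 20.32 × 2.6 = 52.83 sts.
Next multiple of 12 → 60.
5.5 inches = 13.97 cm; × 3.2 = 44.70 → 45 rows.

Cast on 60 stitches; work 45 rows.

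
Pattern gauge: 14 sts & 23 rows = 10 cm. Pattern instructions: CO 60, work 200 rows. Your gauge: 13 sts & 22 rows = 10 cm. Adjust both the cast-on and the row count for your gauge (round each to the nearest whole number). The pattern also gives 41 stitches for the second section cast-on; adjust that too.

Stitches: 60 × 13/14 = 55.71 → 56.
Rows: 200 × 22/23 = 191.30 → 191.
second section cast-on: 41 × 13/14 = 38.07 → 38.

Cast on 56 stitches; work 191 rows; second section cast-on 38 stitches.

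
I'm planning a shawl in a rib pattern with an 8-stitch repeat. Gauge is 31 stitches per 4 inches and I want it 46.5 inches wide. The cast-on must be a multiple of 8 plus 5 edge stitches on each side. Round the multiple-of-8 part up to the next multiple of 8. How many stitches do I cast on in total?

31 / 4 = 7.75 sts per inch.
46.5 × 7.75 = 360.38 sts.
Less 10 edge sts → 350.38 for the repeat.
Next multiple of 8: 352.
Add back 10 edge sts → 362.

CO 362 sts.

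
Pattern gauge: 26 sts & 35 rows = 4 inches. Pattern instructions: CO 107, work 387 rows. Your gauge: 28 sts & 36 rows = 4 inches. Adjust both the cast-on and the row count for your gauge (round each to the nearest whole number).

Stitches: 107 × 28/26 = 115.23 → 115.
Rows: 387 × 36/35 = 398.06 → 398.

Cast on 115 stitches; work 398 rows.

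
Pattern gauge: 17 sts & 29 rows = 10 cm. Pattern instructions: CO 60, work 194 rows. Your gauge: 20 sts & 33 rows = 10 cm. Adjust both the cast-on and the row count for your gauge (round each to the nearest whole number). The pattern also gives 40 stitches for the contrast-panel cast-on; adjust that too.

Cast on 71 stitches; work 221 rows; contrast-panel cast-on 47 stitches.

Stitches: 60 × 20/17 = 70.59 → 71.
Rows: 194 × 33/29 = 220.76 → 221.
contrast-panel cast-on: 40 × 20/17 = 47.06 → 47.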